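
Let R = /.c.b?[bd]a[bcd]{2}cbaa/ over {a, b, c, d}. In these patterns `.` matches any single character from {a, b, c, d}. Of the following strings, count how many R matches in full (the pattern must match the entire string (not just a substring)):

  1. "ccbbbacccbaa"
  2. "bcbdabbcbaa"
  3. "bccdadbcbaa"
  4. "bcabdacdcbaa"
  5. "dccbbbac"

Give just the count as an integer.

1 → match
2 → match
3 → match
4 → match
5 → no match — must end with "cbaa"
Total matched: 4

4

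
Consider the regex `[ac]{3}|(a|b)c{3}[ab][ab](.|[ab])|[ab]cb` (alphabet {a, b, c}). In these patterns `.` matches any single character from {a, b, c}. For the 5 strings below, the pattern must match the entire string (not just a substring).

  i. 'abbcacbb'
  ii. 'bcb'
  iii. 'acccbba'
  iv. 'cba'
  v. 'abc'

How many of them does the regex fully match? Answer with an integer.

2

i → no match
ii → match
iii → match
iv → no match
v → no match
Total matched: 2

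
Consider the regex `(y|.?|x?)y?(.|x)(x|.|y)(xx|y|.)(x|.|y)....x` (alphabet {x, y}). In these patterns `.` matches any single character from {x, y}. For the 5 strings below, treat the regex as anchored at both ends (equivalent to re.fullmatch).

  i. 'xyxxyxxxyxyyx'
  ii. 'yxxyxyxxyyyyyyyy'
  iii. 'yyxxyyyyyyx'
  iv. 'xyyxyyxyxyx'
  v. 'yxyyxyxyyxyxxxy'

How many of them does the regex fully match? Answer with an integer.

i → no match
ii → no match — must end with 'x'
iii. 'yyxxyyyyyyx' → match
iv. 'xyyxyyxyxyx' → match
v → no match — must end with 'x'
Total matched: 2

2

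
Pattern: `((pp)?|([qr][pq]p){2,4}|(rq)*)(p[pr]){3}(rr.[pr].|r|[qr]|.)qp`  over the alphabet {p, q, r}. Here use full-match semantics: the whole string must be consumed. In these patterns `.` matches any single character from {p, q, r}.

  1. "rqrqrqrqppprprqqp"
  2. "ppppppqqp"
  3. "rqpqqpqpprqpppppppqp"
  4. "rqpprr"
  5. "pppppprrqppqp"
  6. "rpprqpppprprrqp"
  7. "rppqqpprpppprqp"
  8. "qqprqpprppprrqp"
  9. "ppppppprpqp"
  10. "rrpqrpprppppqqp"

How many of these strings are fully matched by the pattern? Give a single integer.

1 → match
2 → match
3 → no match
4 → no match — must end with "qp"
5 → match
6 → match
7 → match
8 → match
9 → match
10 → no match
Total matched: 7

7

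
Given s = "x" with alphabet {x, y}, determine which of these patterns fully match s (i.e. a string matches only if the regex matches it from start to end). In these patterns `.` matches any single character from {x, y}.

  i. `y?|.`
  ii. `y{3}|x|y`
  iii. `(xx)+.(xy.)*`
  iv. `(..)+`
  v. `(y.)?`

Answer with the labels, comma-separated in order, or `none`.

i → match
ii → match
iii → no match — must start with "xx"
iv → no match
v → no match

i, ii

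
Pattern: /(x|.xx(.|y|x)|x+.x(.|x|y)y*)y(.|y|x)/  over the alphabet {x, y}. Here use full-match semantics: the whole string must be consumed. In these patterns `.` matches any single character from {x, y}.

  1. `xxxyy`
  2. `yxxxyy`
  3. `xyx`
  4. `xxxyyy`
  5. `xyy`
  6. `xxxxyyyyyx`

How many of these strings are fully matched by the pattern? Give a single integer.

1 → no match
2 → match
3 → match
4 → match
5 → match
6 → match
Total matched: 5

5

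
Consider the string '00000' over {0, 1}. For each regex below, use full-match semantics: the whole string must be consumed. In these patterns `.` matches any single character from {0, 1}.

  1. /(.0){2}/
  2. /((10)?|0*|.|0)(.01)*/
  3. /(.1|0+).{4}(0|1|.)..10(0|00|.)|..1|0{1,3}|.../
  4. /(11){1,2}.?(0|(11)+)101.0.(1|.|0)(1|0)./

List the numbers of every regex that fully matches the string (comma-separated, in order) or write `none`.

2

1 → no match
2 → match
3 → no match
4 → no match — must start with '11'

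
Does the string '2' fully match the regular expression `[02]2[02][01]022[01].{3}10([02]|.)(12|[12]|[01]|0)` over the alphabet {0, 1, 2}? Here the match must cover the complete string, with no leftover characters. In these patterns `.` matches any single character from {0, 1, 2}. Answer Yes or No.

No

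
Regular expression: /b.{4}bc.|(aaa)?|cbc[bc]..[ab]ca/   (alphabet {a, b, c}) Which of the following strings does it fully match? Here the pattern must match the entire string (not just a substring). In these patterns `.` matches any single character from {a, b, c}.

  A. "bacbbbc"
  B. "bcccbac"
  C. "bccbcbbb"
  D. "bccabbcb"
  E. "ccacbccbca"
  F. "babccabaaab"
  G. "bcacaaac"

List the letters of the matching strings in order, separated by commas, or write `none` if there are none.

D

A → no match
B → no match
C → no match
D → match
E → no match
F → no match
G → no match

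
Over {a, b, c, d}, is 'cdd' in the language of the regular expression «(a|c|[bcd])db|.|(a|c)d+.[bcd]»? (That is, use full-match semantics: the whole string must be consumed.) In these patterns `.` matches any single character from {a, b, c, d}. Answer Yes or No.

No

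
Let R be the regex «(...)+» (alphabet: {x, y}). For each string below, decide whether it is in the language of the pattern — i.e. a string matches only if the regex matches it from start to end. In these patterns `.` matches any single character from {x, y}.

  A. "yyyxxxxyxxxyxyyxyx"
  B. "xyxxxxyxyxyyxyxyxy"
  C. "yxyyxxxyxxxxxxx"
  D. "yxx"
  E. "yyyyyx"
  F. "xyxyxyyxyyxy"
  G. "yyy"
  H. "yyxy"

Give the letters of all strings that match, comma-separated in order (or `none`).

A → match
B → match
C → match
D. "yxx" → match
E. "yyyyyx" → match
F. "xyxyxyyxyyxy" → match
G. "yyy" → match
H. "yyxy" → no match

A, B, C, D, E, F, G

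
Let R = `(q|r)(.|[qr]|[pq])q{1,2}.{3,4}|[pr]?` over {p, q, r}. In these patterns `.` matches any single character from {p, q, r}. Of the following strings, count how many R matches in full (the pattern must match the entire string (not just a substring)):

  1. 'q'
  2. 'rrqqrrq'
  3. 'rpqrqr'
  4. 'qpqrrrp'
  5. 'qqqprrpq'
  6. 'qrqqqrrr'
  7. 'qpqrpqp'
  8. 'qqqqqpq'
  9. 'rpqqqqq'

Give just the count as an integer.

1 → no match
2 → match
3 → match
4 → match
5 → no match
6 → match
7 → match
8 → match
9 → match
Total matched: 7

7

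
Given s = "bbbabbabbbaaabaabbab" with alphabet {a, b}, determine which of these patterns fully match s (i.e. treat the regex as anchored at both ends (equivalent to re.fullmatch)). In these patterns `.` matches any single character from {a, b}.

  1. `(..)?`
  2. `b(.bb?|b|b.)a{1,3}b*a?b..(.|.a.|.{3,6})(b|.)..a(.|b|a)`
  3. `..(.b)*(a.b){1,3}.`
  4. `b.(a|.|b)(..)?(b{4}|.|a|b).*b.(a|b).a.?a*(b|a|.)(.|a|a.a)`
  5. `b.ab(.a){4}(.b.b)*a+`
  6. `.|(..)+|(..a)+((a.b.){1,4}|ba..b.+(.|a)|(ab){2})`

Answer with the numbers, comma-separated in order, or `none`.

2, 6

1 → no match
2 → match
3 → no match
4 → no match
5 → no match — must end with "a"
6 → match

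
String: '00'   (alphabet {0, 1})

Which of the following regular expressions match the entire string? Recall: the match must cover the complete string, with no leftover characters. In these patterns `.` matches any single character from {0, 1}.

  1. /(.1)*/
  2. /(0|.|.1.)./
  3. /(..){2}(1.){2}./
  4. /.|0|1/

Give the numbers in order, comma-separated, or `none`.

2

1 → no match
2 → match
3 → no match
4 → no match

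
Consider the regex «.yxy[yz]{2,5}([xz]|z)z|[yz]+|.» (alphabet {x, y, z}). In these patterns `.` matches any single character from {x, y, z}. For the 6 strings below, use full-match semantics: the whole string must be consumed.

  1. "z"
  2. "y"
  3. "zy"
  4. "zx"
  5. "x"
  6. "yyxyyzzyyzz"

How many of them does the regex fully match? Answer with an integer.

1. "z" → match
2. "y" → match
3. "zy" → match
4. "zx" → no match
5. "x" → match
6. "yyxyyzzyyzz" → match
Total matched: 5

5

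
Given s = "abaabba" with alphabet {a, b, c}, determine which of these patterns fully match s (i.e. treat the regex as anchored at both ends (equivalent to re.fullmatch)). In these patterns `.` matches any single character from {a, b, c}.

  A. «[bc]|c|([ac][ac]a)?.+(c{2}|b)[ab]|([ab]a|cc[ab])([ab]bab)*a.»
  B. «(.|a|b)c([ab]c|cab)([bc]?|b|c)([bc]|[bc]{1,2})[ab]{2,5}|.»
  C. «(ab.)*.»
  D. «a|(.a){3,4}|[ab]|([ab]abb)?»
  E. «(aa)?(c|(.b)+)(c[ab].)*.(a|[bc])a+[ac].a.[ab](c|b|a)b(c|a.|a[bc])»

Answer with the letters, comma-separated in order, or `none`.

A → match
B → no match
C → match
D → no match
E → no match

A, C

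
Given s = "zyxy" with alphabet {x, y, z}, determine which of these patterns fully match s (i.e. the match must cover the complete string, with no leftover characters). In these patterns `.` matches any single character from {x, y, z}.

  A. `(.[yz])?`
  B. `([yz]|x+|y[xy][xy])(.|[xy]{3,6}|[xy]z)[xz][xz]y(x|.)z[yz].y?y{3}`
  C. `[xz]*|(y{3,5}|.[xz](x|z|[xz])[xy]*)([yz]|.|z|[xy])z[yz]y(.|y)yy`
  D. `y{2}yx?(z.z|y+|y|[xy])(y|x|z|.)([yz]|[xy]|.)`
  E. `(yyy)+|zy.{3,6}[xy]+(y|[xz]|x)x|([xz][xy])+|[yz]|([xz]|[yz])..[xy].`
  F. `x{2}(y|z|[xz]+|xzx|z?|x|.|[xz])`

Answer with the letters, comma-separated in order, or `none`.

A → no match
B → no match
C → no match
D → no match — must start with "y"
E → match
F → no match — must start with "x"

E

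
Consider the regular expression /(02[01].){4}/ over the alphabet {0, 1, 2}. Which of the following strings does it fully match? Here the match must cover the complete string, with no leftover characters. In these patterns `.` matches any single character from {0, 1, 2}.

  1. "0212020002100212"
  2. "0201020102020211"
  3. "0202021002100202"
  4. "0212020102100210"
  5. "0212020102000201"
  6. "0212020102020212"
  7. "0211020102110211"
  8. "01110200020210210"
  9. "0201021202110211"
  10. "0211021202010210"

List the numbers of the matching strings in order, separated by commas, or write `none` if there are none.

1, 2, 3, 4, 5, 6, 7, 9, 10

1 → match
2 → match
3 → match
4 → match
5 → match
6 → match
7 → match
8 → no match — must start with "02"
9 → match
10 → match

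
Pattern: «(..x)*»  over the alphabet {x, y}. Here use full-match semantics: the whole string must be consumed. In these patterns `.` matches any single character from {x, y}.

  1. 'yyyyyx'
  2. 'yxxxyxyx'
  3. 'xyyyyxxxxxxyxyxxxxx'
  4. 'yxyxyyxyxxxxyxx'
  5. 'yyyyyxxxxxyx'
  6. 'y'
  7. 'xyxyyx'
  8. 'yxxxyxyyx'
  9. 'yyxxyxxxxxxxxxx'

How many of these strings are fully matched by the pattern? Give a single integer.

1 → no match
2 → no match
3 → no match
4 → no match
5 → no match
6 → no match
7 → match
8 → match
9 → match
Total matched: 3

3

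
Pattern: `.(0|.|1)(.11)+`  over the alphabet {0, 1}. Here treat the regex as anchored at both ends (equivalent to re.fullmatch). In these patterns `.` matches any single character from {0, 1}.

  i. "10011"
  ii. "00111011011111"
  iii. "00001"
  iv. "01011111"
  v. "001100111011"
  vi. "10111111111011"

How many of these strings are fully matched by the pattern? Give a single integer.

i → match
ii → match
iii → no match — must end with "11"
iv → match
v → no match
vi → match
Total matched: 4

4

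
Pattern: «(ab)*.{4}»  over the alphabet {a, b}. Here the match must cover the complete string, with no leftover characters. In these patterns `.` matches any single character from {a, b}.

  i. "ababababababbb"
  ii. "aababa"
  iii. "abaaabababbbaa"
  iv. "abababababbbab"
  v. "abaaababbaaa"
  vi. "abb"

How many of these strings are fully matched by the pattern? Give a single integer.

i → match
ii → no match
iii → no match
iv → match
v → no match
vi → no match
Total matched: 2

2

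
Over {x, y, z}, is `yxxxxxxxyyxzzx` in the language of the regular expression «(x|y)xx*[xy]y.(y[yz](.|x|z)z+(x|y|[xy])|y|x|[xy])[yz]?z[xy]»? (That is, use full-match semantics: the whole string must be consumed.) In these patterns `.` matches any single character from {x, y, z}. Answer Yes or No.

Yes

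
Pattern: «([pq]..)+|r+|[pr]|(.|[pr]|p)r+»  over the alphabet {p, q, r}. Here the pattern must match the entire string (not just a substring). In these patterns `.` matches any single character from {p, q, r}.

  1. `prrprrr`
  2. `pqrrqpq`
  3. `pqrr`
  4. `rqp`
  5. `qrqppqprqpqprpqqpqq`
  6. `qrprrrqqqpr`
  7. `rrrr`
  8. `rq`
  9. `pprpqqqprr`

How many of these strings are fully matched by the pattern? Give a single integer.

1

1 → no match
2 → no match
3 → no match
4 → no match
5 → no match
6 → no match
7 → match
8 → no match
9 → no match
Total matched: 1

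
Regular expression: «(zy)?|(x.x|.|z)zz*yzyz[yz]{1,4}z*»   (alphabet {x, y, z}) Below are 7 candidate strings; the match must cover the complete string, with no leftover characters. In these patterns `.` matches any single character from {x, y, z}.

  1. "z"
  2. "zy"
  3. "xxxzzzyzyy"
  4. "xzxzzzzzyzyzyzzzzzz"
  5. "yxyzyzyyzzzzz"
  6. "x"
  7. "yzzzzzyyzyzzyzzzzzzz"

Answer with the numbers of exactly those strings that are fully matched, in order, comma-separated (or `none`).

2, 4

1. "z" → no match
2. "zy" → match
3. "xxxzzzyzyy" → no match
4 → match
5 → no match
6. "x" → no match
7 → no match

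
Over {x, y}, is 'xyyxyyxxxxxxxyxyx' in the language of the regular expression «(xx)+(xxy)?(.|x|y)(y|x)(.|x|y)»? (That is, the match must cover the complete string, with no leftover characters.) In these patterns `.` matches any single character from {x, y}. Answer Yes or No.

Every match must start with 'xx', but 'xyyxyyxxxxxxxyxyx' does not.

No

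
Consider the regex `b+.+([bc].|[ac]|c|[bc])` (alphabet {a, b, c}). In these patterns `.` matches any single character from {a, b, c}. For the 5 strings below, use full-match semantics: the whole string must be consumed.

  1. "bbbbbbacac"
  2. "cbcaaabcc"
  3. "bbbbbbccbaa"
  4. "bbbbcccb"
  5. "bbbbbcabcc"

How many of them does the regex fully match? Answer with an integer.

4

1 → match
2 → no match — must start with "b"
3 → match
4 → match
5 → match
Total matched: 4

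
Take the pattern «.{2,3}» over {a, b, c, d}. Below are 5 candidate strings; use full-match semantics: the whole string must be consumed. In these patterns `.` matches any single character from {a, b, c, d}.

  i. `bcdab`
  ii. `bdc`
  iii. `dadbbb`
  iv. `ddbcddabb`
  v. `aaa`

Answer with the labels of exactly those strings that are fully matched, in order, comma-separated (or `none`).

ii, v

i. `bcdab` → no match
ii. `bdc` → match
iii. `dadbbb` → no match
iv. `ddbcddabb` → no match
v. `aaa` → match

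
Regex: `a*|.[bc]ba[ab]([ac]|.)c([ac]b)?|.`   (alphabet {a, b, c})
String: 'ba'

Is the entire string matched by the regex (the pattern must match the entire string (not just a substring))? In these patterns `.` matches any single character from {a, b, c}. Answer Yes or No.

No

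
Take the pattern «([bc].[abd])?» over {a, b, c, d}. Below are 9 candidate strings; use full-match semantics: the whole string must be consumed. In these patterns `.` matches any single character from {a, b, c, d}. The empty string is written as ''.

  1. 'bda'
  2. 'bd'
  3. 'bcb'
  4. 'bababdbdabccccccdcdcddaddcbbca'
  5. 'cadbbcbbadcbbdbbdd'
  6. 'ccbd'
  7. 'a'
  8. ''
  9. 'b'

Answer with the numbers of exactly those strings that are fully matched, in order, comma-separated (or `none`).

1 → match
2 → no match
3 → match
4 → no match
5 → no match
6 → no match
7 → no match
8 → match
9 → no match

1, 3, 8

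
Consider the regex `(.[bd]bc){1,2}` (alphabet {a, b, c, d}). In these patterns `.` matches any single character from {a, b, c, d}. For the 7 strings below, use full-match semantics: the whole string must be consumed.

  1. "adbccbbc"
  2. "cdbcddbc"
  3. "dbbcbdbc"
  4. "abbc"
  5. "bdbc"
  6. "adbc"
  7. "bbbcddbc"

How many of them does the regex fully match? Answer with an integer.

1 → match
2 → match
3 → match
4 → match
5 → match
6 → match
7 → match
Total matched: 7

7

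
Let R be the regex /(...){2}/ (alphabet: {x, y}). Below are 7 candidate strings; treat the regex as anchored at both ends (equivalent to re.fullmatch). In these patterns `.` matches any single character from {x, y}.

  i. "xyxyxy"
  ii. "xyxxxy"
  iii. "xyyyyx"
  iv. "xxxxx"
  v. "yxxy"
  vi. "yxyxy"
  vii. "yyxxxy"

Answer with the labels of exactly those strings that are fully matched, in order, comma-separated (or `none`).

i, ii, iii, vii

i → match
ii → match
iii → match
iv → no match
v → no match
vi → no match
vii → match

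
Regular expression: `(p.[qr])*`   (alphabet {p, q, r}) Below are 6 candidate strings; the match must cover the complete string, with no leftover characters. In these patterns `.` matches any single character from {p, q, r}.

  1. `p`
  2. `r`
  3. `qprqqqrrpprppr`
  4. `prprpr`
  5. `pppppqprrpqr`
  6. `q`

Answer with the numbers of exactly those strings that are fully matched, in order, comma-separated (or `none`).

none

1 → no match
2 → no match
3 → no match
4 → no match
5 → no match
6 → no match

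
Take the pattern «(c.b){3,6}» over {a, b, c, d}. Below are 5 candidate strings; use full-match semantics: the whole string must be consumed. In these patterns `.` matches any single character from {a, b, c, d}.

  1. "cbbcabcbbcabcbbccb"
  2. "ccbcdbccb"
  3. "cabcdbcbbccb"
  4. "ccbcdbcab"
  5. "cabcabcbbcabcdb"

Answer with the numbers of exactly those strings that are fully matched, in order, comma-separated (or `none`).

1 → match
2 → match
3 → match
4 → match
5 → match

1, 2, 3, 4, 5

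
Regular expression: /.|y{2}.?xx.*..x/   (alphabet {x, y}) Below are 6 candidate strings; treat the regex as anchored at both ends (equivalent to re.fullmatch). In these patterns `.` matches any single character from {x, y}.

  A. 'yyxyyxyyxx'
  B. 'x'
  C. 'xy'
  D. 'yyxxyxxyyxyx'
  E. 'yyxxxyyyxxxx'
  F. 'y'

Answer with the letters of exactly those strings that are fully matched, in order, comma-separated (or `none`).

B, D, E, F

A → no match
B → match
C → no match
D → match
E → match
F → match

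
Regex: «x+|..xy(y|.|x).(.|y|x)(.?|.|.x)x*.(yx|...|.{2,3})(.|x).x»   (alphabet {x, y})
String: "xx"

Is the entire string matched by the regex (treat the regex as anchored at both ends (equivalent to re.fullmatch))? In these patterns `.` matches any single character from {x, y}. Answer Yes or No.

Yes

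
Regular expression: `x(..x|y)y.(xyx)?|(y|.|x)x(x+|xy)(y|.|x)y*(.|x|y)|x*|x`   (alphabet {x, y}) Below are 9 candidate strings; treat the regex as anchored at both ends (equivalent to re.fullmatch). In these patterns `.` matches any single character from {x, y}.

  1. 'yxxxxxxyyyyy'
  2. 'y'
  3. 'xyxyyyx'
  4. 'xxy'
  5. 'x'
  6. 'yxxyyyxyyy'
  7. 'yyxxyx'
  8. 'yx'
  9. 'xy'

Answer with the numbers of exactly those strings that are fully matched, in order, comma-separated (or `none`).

1, 5

1. 'yxxxxxxyyyyy' → match
2. 'y' → no match
3. 'xyxyyyx' → no match
4. 'xxy' → no match
5. 'x' → match
6. 'yxxyyyxyyy' → no match
7. 'yyxxyx' → no match
8. 'yx' → no match
9. 'xy' → no match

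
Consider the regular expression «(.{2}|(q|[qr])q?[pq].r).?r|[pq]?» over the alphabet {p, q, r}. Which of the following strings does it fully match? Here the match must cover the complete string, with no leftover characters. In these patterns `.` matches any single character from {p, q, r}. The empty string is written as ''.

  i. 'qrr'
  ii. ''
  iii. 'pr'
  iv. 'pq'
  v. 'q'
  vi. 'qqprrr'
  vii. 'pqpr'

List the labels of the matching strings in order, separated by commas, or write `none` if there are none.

i → match
ii → match
iii → no match
iv → no match
v → match
vi → match
vii → match

i, ii, v, vi, vii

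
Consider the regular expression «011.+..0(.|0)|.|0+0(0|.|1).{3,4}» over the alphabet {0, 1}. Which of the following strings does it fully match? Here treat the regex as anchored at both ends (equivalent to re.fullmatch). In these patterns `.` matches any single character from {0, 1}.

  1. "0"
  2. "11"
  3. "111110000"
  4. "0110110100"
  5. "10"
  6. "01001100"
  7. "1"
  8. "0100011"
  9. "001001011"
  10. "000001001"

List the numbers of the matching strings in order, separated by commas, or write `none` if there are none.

1 → match
2 → no match
3 → no match
4 → match
5 → no match
6 → no match
7 → match
8 → no match
9 → no match
10 → match

1, 4, 7, 10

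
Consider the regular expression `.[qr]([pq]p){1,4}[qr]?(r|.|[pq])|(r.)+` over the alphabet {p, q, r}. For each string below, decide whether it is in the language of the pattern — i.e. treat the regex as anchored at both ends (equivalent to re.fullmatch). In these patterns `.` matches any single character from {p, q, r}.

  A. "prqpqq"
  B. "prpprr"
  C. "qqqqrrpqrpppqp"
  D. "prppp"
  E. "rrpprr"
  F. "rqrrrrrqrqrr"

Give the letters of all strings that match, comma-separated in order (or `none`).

A. "prqpqq" → match
B. "prpprr" → match
C → no match
D. "prppp" → match
E. "rrpprr" → match
F. "rqrrrrrqrqrr" → match

A, B, D, E, F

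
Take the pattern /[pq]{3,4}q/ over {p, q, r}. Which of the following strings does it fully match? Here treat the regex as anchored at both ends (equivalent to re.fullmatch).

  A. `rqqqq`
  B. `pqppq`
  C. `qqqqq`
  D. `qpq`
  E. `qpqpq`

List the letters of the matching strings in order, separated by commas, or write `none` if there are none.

A → no match
B → match
C → match
D → no match
E → match

B, C, E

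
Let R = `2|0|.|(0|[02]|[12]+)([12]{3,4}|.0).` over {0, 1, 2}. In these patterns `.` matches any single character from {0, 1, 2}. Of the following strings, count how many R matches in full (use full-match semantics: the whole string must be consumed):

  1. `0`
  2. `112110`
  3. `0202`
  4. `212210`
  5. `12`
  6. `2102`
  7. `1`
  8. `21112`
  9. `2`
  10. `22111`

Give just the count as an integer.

9

1. `0` → match
2. `112110` → match
3. `0202` → match
4. `212210` → match
5. `12` → no match
6. `2102` → match
7. `1` → match
8. `21112` → match
9. `2` → match
10. `22111` → match
Total matched: 9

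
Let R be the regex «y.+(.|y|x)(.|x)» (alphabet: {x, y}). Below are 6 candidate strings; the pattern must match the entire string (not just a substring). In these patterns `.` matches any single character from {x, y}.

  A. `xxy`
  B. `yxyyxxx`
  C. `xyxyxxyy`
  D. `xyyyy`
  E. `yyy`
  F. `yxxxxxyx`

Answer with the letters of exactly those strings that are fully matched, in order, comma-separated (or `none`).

A → no match — must start with `y`
B → match
C → no match — must start with `y`
D → no match — must start with `y`
E → no match
F → match

B, F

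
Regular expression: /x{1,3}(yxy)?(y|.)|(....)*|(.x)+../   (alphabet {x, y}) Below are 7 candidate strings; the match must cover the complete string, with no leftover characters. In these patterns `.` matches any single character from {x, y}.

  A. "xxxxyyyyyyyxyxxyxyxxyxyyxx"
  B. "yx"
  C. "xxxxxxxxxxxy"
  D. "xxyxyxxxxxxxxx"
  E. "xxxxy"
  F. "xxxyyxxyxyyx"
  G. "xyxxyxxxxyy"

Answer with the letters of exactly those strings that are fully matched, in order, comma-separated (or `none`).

C, D, F

A → no match
B → no match
C → match
D → match
E → no match
F → match
G → no match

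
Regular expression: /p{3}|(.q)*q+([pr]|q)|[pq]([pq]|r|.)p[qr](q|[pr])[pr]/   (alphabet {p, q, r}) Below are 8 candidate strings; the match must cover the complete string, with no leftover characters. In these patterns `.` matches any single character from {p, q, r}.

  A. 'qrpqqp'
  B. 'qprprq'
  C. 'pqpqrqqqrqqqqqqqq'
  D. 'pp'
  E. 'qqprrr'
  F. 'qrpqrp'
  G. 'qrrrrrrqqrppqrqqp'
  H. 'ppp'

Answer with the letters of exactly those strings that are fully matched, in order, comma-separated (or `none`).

A, C, E, F, H

A → match
B → no match
C → match
D → no match
E → match
F → match
G → no match
H → match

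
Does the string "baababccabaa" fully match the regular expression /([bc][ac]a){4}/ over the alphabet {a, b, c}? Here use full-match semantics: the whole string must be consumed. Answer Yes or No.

No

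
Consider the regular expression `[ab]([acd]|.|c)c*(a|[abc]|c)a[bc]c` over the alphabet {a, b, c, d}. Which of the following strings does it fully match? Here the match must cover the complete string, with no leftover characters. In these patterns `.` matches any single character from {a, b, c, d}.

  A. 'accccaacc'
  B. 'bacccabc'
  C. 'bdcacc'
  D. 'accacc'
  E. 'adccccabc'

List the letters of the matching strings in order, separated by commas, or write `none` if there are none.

A, B, C, D, E

A. 'accccaacc' → match
B. 'bacccabc' → match
C. 'bdcacc' → match
D. 'accacc' → match
E. 'adccccabc' → match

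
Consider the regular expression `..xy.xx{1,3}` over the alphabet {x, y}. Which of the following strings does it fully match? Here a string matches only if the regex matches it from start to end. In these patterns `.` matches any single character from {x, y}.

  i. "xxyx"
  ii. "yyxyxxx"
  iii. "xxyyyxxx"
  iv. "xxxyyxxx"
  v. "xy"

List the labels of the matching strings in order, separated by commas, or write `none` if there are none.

ii, iv

i → no match
ii → match
iii → no match
iv → match
v → no match — must end with "x"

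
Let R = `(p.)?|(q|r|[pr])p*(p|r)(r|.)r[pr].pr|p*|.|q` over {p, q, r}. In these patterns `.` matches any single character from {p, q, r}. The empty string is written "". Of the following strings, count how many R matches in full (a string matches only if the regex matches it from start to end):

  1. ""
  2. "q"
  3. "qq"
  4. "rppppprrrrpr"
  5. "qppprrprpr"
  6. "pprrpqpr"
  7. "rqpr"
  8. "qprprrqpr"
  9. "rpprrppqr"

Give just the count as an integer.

6

1 → match
2 → match
3 → no match
4 → match
5 → match
6 → match
7 → no match
8 → match
9 → no match
Total matched: 6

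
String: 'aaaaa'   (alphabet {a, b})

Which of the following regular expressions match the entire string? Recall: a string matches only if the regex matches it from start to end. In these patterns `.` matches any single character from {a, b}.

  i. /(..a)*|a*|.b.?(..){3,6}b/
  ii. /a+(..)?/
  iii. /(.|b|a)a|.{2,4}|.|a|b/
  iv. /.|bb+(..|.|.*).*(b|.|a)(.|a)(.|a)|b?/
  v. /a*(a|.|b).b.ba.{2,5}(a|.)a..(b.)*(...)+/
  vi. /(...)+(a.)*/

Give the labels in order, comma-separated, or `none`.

i, ii, vi

i → match
ii → match
iii → no match
iv → no match
v → no match
vi → match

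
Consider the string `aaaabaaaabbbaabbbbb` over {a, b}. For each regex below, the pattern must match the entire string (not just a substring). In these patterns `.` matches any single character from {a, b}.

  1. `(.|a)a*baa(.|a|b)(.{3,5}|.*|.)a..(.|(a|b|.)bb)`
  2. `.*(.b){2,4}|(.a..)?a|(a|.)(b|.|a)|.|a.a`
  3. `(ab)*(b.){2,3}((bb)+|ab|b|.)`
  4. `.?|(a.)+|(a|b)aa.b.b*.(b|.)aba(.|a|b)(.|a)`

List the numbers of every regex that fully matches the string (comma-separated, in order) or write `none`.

1 → match
2 → match
3 → no match
4 → no match

1, 2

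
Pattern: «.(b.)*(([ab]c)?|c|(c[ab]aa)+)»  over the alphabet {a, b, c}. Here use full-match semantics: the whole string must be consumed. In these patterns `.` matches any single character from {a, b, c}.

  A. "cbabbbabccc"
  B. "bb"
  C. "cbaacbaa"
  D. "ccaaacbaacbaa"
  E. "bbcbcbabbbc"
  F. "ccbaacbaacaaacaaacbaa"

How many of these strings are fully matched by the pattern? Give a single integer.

3

A → no match
B → no match
C → no match
D → match
E → match
F → match
Total matched: 3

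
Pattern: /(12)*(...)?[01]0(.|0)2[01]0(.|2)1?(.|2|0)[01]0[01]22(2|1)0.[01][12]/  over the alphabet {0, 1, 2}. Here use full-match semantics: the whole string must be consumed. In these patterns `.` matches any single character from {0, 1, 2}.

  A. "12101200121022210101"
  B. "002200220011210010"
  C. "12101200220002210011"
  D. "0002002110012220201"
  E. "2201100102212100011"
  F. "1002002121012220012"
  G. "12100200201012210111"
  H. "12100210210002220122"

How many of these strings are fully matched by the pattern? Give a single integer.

A → no match
B → no match
C → match
D → match
E → no match
F → match
G → match
H → no match
Total matched: 4

4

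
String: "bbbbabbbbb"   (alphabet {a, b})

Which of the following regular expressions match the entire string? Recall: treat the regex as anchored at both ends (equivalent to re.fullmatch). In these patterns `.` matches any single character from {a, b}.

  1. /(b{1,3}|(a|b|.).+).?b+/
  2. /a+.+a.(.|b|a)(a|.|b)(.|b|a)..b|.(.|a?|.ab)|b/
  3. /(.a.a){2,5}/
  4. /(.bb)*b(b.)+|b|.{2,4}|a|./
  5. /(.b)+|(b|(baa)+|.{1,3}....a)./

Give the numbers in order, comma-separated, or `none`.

1 → match
2 → no match
3 → no match — must end with "a"
4 → no match
5 → match

1, 5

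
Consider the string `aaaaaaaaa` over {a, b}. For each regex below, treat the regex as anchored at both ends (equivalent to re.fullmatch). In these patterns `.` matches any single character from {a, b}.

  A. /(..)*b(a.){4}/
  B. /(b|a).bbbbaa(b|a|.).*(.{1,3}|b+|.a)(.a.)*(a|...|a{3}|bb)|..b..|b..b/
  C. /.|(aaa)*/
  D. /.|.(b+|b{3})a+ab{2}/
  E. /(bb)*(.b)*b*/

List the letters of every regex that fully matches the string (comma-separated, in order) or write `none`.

C

A → no match
B → no match
C → match
D → no match
E → no match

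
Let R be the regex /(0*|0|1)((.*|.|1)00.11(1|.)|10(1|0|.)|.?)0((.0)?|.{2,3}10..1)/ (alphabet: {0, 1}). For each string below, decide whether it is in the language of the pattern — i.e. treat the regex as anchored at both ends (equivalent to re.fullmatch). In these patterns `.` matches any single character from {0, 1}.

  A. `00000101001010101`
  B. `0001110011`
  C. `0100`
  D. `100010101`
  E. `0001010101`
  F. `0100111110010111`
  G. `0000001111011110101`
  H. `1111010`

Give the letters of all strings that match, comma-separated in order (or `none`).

A → match
B. `0001110011` → match
C. `0100` → no match
D. `100010101` → match
E. `0001010101` → match
F → no match
G → match
H. `1111010` → no match

A, B, D, E, G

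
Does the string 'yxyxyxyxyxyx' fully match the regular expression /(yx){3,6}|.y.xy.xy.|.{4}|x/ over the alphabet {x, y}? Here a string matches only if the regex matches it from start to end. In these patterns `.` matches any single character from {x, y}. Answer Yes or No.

Yes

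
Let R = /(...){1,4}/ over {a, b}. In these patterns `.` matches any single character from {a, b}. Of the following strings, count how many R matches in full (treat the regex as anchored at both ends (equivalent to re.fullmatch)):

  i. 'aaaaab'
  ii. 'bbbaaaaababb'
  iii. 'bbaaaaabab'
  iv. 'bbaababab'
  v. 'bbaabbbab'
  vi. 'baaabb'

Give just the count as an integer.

i → match
ii → match
iii → no match
iv → match
v → match
vi → match
Total matched: 5

5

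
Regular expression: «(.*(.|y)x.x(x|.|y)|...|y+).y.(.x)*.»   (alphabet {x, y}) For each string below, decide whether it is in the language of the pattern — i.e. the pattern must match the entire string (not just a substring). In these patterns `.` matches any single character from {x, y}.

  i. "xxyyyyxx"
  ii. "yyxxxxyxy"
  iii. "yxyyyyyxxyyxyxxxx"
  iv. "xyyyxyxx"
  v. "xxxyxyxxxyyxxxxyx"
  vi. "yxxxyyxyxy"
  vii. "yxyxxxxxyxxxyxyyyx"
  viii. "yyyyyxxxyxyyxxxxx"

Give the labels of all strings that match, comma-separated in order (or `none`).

viii

i → no match
ii → no match
iii → no match
iv → no match
v → no match
vi → no match
vii → no match
viii → match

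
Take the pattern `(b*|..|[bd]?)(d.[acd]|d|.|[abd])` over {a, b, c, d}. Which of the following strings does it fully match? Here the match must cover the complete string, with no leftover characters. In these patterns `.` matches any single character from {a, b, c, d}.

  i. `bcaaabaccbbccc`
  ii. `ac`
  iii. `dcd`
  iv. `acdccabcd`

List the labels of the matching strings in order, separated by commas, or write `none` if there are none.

iii

i → no match
ii. `ac` → no match
iii. `dcd` → match
iv. `acdccabcd` → no match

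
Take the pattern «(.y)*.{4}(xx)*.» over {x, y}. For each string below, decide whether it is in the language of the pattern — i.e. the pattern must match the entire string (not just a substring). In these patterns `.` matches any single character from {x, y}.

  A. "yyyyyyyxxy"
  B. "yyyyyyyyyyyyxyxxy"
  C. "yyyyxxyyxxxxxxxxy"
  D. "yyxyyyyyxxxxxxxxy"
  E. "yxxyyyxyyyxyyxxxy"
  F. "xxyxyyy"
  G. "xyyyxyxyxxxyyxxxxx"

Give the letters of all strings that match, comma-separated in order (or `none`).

B, C, D

A → no match
B → match
C → match
D → match
E → no match
F → no match
G → no match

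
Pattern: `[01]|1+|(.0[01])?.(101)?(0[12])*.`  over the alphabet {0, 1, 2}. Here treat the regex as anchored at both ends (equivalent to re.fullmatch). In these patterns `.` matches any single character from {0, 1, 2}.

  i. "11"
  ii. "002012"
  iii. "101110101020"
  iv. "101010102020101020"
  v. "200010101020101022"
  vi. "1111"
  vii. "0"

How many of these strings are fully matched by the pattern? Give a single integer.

i. "11" → match
ii. "002012" → match
iii. "101110101020" → match
iv → match
v → match
vi. "1111" → match
vii. "0" → match
Total matched: 7

7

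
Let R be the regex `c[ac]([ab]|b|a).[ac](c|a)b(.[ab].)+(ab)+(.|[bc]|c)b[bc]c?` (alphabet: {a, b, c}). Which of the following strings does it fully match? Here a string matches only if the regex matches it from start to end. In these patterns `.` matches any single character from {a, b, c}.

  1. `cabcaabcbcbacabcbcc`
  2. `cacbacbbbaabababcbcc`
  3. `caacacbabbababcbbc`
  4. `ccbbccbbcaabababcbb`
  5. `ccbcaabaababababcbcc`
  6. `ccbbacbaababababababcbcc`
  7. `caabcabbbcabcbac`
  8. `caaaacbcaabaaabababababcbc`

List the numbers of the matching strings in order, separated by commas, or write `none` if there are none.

1 → match
2 → no match
3 → match
4 → no match
5 → match
6 → match
7 → no match
8 → match

1, 3, 5, 6, 8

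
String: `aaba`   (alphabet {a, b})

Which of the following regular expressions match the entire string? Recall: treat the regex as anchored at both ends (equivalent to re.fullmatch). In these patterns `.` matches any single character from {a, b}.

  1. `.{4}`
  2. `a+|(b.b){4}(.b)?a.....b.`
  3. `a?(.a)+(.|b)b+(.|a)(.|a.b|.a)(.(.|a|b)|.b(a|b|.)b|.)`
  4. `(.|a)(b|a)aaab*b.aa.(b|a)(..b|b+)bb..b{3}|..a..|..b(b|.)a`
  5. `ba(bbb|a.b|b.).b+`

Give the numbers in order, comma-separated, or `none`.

1 → match
2 → no match
3 → no match
4 → no match
5 → no match — must start with `ba`

1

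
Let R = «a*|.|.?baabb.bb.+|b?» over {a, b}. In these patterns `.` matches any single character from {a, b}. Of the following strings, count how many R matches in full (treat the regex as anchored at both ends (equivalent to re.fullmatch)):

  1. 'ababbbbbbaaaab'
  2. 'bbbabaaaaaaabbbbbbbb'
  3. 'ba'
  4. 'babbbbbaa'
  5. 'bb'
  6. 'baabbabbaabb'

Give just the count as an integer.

1 → no match
2 → no match
3 → no match
4 → no match
5 → no match
6 → match
Total matched: 1

1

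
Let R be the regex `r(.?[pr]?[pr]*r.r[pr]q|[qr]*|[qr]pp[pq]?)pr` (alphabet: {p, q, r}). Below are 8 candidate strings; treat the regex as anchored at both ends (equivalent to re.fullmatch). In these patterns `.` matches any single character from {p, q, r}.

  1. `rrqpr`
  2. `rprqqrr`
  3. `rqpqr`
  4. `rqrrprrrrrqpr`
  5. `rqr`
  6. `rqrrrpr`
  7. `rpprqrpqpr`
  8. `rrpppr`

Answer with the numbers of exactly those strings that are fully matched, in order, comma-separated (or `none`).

1 → match
2 → no match — must end with `pr`
3 → no match — must end with `pr`
4 → match
5 → no match — must end with `pr`
6 → match
7 → match
8 → match

1, 4, 6, 7, 8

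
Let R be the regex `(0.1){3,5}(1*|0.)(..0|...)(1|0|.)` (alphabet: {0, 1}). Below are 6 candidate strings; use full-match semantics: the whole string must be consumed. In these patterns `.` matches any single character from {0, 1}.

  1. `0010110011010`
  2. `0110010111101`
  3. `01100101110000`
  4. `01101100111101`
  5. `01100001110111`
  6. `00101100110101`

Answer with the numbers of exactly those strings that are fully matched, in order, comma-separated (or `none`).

1, 2, 3, 4, 6

1 → match
2 → match
3 → match
4 → match
5 → no match
6 → match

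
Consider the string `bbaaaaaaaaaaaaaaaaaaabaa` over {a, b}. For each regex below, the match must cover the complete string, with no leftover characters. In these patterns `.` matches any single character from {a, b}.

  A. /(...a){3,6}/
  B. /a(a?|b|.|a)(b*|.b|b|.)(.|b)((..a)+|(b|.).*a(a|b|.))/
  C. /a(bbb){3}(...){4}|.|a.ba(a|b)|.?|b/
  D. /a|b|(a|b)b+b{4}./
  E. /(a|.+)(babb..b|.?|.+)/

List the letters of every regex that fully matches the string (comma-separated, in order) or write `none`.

A, E

A → match
B → no match — must start with `a`
C → no match
D → no match
E → match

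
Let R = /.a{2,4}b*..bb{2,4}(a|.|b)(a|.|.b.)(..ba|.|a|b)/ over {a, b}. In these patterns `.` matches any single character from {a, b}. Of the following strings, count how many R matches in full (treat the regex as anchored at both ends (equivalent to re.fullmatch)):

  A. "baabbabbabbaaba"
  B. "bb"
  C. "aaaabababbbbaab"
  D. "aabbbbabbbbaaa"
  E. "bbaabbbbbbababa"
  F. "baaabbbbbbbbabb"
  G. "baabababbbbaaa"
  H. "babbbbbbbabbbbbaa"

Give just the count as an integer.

A → no match
B. "bb" → no match
C → no match
D → no match
E → no match
F → match
G → no match
H → no match
Total matched: 1

1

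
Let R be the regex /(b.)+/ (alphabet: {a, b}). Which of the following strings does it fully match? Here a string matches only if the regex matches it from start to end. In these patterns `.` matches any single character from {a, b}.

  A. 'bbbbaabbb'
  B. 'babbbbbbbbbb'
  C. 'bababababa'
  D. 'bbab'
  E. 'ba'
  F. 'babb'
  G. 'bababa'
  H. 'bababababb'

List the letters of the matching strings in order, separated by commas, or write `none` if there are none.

B, C, E, F, G, H

A → no match
B → match
C → match
D → no match
E → match
F → match
G → match
H → match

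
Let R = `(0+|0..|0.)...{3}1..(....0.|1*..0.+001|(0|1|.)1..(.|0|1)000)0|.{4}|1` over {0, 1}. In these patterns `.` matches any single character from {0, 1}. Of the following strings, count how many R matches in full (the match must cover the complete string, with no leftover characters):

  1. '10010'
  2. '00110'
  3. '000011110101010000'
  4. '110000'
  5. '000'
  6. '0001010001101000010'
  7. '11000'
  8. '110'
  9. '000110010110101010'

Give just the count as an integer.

1. '10010' → no match
2. '00110' → no match
3 → no match
4. '110000' → no match
5. '000' → no match
6 → no match
7. '11000' → no match
8. '110' → no match
9 → no match
Total matched: 0

0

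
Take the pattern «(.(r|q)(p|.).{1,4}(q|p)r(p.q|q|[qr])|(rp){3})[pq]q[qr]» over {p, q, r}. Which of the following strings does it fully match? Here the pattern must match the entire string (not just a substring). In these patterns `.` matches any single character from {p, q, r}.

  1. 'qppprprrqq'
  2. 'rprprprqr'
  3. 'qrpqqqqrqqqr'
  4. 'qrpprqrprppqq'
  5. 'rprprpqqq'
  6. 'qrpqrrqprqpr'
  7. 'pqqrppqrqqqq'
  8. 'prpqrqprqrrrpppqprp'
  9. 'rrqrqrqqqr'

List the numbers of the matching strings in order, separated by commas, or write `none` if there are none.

3, 5, 7, 9

1 → no match
2 → no match
3 → match
4 → no match
5 → match
6 → no match
7 → match
8 → no match
9 → match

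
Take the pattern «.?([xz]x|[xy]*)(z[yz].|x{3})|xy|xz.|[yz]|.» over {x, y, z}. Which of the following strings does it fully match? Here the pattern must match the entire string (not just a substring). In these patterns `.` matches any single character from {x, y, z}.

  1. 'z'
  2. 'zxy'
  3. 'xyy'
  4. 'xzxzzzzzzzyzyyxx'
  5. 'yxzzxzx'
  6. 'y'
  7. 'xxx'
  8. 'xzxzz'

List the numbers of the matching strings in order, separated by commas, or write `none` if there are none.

1 → match
2 → no match
3 → no match
4 → no match
5 → no match
6 → match
7 → match
8 → no match

1, 6, 7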